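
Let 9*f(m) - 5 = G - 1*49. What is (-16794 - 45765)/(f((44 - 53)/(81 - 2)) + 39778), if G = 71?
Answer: -8937/5683 ≈ -1.5726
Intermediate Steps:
f(m) = 3 (f(m) = 5/9 + (71 - 1*49)/9 = 5/9 + (71 - 49)/9 = 5/9 + (1/9)*22 = 5/9 + 22/9 = 3)
(-16794 - 45765)/(f((44 - 53)/(81 - 2)) + 39778) = (-16794 - 45765)/(3 + 39778) = -62559/39781 = -62559*1/39781 = -8937/5683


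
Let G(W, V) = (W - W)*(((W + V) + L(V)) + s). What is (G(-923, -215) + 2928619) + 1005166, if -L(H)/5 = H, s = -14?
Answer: 3933785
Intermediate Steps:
L(H) = -5*H
G(W, V) = 0 (G(W, V) = (W - W)*(((W + V) - 5*V) - 14) = 0*(((V + W) - 5*V) - 14) = 0*((W - 4*V) - 14) = 0*(-14 + W - 4*V) = 0)
(G(-923, -215) + 2928619) + 1005166 = (0 + 2928619) + 1005166 = 2928619 + 1005166 = 3933785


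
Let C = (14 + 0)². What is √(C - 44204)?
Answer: 2*I*√11002 ≈ 209.78*I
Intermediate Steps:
C = 196 (C = 14² = 196)
√(C - 44204) = √(196 - 44204) = √(-44008) = 2*I*√11002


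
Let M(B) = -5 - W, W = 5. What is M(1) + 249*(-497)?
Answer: -123763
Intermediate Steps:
M(B) = -10 (M(B) = -5 - 1*5 = -5 - 5 = -10)
M(1) + 249*(-497) = -10 + 249*(-497) = -10 - 123753 = -123763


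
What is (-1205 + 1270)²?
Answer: 4225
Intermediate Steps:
(-1205 + 1270)² = 65² = 4225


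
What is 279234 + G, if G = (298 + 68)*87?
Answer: 311076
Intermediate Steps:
G = 31842 (G = 366*87 = 31842)
279234 + G = 279234 + 31842 = 311076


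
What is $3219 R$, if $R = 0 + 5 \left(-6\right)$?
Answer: $-96570$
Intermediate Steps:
$R = -30$ ($R = 0 - 30 = -30$)
$3219 R = 3219 \left(-30\right) = -96570$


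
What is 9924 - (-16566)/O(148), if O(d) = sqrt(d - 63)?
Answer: 9924 + 16566*sqrt(85)/85 ≈ 11721.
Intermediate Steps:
O(d) = sqrt(-63 + d)
9924 - (-16566)/O(148) = 9924 - (-16566)/(sqrt(-63 + 148)) = 9924 - (-16566)/(sqrt(85)) = 9924 - (-16566)*sqrt(85)/85 = 9924 + 16566*sqrt(85)/85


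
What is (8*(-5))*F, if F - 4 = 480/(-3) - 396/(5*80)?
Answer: 31398/5 ≈ 6279.6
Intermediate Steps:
F = -15699/100 (F = 4 + (480/(-3) - 396/(5*80)) = 4 + (480*(-1/3) - 396/400) = 4 + (-160 - 396*1/400) = 4 + (-160 - 99/100) = 4 - 16099/100 = -15699/100 ≈ -156.99)
(8*(-5))*F = (8*(-5))*(-15699/100) = -40*(-15699/100) = 31398/5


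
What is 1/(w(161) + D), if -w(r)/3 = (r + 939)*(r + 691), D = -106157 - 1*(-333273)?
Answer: -1/2584484 ≈ -3.8692e-7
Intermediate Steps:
D = 227116 (D = -106157 + 333273 = 227116)
w(r) = -3*(691 + r)*(939 + r) (w(r) = -3*(r + 939)*(r + 691) = -3*(939 + r)*(691 + r) = -3*(691 + r)*(939 + r))
1/(w(161) + D) = 1/((-1946547 - 4890*161 - 3*161**2) + 227116) = 1/((-1946547 - 787290 - 3*25921) + 227116) = 1/((-1946547 - 787290 - 77763) + 227116) = 1/(-2811600 + 227116) = 1/(-2584484) = -1/2584484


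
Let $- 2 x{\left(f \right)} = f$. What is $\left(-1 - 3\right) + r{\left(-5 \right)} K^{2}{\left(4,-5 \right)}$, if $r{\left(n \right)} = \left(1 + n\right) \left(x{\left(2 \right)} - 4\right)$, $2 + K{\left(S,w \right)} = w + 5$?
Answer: $76$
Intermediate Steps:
$x{\left(f \right)} = - \frac{f}{2}$
$K{\left(S,w \right)} = 3 + w$ ($K{\left(S,w \right)} = -2 + \left(w + 5\right) = -2 + \left(5 + w\right) = 3 + w$)
$r{\left(n \right)} = -5 - 5 n$ ($r{\left(n \right)} = \left(1 + n\right) \left(\left(- \frac{1}{2}\right) 2 - 4\right) = \left(1 + n\right) \left(-1 - 4\right) = \left(1 + n\right) \left(-5\right) = -5 - 5 n$)
$\left(-1 - 3\right) + r{\left(-5 \right)} K^{2}{\left(4,-5 \right)} = \left(-1 - 3\right) + \left(-5 - -25\right) \left(3 - 5\right)^{2} = -4 + \left(-5 + 25\right) \left(-2\right)^{2} = -4 + 20 \cdot 4 = -4 + 80 = 76$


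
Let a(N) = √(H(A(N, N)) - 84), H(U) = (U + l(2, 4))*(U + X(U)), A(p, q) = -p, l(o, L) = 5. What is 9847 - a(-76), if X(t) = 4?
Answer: 9847 - 2*√1599 ≈ 9767.0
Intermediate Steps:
H(U) = (4 + U)*(5 + U) (H(U) = (U + 5)*(U + 4) = (5 + U)*(4 + U) = (4 + U)*(5 + U))
a(N) = √(-64 + N² - 9*N) (a(N) = √((20 + (-N)² + 9*(-N)) - 84) = √((20 + N² - 9*N) - 84) = √(-64 + N² - 9*N))
9847 - a(-76) = 9847 - √(-64 + (-76)² - 9*(-76)) = 9847 - √(-64 + 5776 + 684) = 9847 - √6396 = 9847 - 2*√1599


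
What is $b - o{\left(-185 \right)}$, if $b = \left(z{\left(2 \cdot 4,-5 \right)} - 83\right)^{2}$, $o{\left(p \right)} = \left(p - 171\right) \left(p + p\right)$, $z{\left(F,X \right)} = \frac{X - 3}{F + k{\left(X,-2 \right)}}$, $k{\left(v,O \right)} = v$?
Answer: $- \frac{1119431}{9} \approx -1.2438 \cdot 10^{5}$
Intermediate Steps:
$z{\left(F,X \right)} = \frac{-3 + X}{F + X}$ ($z{\left(F,X \right)} = \frac{X - 3}{F + X} = \frac{-3 + X}{F + X}$)
$o{\left(p \right)} = 2 p \left(-171 + p\right)$ ($o{\left(p \right)} = \left(-171 + p\right) 2 p = 2 p \left(-171 + p\right)$)
$b = \frac{66049}{9}$ ($b = \left(\frac{-3 - 5}{2 \cdot 4 - 5} - 83\right)^{2} = \left(\frac{1}{8 - 5} \left(-8\right) - 83\right)^{2} = \left(\frac{1}{3} \left(-8\right) - 83\right)^{2} = \left(- \frac{8}{3} - 83\right)^{2} = \left(- \frac{257}{3}\right)^{2} = \frac{66049}{9} \approx 7338.8$)
$b - o{\left(-185 \right)} = \frac{66049}{9} - 2 \left(-185\right) \left(-171 - 185\right) = \frac{66049}{9} - 2 \left(-185\right) \left(-356\right) = \frac{66049}{9} - 131720 = - \frac{1119431}{9}$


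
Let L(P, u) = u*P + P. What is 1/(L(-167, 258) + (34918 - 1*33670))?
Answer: -1/42005 ≈ -2.3807e-5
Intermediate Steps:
L(P, u) = P + P*u (L(P, u) = P*u + P = P + P*u)
1/(L(-167, 258) + (34918 - 1*33670)) = 1/(-167*(1 + 258) + (34918 - 1*33670)) = 1/(-167*259 + (34918 - 33670)) = 1/(-43253 + 1248) = 1/(-42005) = -1/42005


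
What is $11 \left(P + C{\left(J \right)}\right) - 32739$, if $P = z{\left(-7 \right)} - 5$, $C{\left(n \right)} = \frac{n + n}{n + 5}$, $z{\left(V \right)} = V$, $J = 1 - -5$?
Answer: $-32859$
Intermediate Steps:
$J = 6$ ($J = 1 + 5 = 6$)
$C{\left(n \right)} = \frac{2 n}{5 + n}$
$P = -12$ ($P = -7 - 5 = -12$)
$11 \left(P + C{\left(J \right)}\right) - 32739 = 11 \left(-12 + 2 \cdot 6 \frac{1}{5 + 6}\right) - 32739 = 11 \left(-12 + 2 \cdot 6 \cdot \frac{1}{11}\right) - 32739 = 11 \left(-12 + \frac{12}{11}\right) - 32739 = 11 \left(- \frac{120}{11}\right) - 32739 = -120 - 32739 = -32859$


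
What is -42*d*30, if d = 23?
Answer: -28980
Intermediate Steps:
-42*d*30 = -42*23*30 = -966*30 = -28980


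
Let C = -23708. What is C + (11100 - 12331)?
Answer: -24939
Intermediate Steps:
C + (11100 - 12331) = -23708 + (11100 - 12331) = -23708 - 1231 = -24939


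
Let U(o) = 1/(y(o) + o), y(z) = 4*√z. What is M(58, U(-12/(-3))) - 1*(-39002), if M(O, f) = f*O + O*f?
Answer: 117035/3 ≈ 39012.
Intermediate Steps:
U(o) = 1/(o + 4*√o) (U(o) = 1/(4*√o + o) = 1/(o + 4*√o))
M(O, f) = 2*O*f (M(O, f) = O*f + O*f = 2*O*f)
M(58, U(-12/(-3))) - 1*(-39002) = 2*58/(-12/(-3) + 4*√(-12/(-3))) - 1*(-39002) = 2*58/(-12*(-⅓) + 4*√(-12*(-⅓))) + 39002 = 2*58/(4 + 4*√4) + 39002 = 2*58/(4 + 4*2) + 39002 = 2*58/(4 + 8) + 39002 = 2*58/12 + 39002 = 2*58*(1/12) + 39002 = 29/3 + 39002 = 117035/3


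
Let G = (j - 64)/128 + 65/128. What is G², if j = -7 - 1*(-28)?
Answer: 121/4096 ≈ 0.029541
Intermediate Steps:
j = 21 (j = -7 + 28 = 21)
G = 11/64 (G = (21 - 64)/128 + 65/128 = -43*1/128 + 65*(1/128) = -43/128 + 65/128 = 11/64 ≈ 0.17188)
G² = (11/64)² = 121/4096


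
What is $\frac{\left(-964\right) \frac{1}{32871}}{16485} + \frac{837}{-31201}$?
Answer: $- \frac{453582327859}{16907149050435} \approx -0.026828$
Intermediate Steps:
$\frac{\left(-964\right) \frac{1}{32871}}{16485} + \frac{837}{-31201} = \left(-964\right) \frac{1}{32871} \cdot \frac{1}{16485} + 837 \left(- \frac{1}{31201}\right) = \left(- \frac{964}{32871}\right) \frac{1}{16485} - \frac{837}{31201} = - \frac{964}{541878435} - \frac{837}{31201} = - \frac{453582327859}{16907149050435}$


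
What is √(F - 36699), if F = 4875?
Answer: 12*I*√221 ≈ 178.39*I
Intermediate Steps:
√(F - 36699) = √(4875 - 36699) = √(-31824) = 12*I*√221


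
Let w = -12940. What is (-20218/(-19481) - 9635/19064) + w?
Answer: -436866755313/33762344 ≈ -12939.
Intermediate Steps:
(-20218/(-19481) - 9635/19064) + w = (-20218/(-19481) - 9635/19064) - 12940 = (-20218*(-1/19481) - 9635*1/19064) - 12940 = (1838/1771 - 9635/19064) - 12940 = 17976047/33762344 - 12940 = -436866755313/33762344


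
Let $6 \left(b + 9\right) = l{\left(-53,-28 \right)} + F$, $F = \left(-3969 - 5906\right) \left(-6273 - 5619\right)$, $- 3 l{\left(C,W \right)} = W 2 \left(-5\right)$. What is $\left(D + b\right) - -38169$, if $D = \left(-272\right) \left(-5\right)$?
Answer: $\frac{176505790}{9} \approx 1.9612 \cdot 10^{7}$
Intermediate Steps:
$D = 1360$
$l{\left(C,W \right)} = \frac{10 W}{3}$ ($l{\left(C,W \right)} = - \frac{W 2 \left(-5\right)}{3} = - \frac{2 W \left(-5\right)}{3} = - \frac{\left(-10\right) W}{3} = \frac{10 W}{3}$)
$F = 117433500$ ($F = \left(-9875\right) \left(-11892\right) = 117433500$)
$b = \frac{176150029}{9}$ ($b = -9 + \frac{\frac{10}{3} \left(-28\right) + 117433500}{6} = -9 + \frac{- \frac{280}{3} + 117433500}{6} = -9 + \frac{1}{6} \cdot \frac{352300220}{3} = -9 + \frac{176150110}{9} = \frac{176150029}{9} \approx 1.9572 \cdot 10^{7}$)
$\left(D + b\right) - -38169 = \left(1360 + \frac{176150029}{9}\right) - -38169 = \frac{176162269}{9} + 38169 = \frac{176505790}{9}$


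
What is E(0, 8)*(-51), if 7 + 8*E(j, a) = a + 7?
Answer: -51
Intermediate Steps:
E(j, a) = a/8 (E(j, a) = -7/8 + (a + 7)/8 = -7/8 + (7 + a)/8 = -7/8 + (7/8 + a/8) = a/8)
E(0, 8)*(-51) = ((⅛)*8)*(-51) = 1*(-51) = -51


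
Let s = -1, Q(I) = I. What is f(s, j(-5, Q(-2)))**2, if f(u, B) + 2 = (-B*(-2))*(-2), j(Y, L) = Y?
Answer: 324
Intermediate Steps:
f(u, B) = -2 - 4*B (f(u, B) = -2 + (-B*(-2))*(-2) = -2 + (2*B)*(-2) = -2 - 4*B)
f(s, j(-5, Q(-2)))**2 = (-2 - 4*(-5))**2 = (-2 + 20)**2 = 18**2 = 324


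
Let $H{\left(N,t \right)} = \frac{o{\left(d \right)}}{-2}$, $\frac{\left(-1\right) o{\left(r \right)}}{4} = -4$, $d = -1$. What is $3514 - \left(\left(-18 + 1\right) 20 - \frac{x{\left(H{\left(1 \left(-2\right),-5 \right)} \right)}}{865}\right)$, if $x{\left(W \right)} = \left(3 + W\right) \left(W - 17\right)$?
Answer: $\frac{666767}{173} \approx 3854.1$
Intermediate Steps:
$o{\left(r \right)} = 16$ ($o{\left(r \right)} = \left(-4\right) \left(-4\right) = 16$)
$H{\left(N,t \right)} = -8$ ($H{\left(N,t \right)} = \frac{16}{-2} = 16 \left(- \frac{1}{2}\right) = -8$)
$x{\left(W \right)} = \left(-17 + W\right) \left(3 + W\right)$ ($x{\left(W \right)} = \left(3 + W\right) \left(-17 + W\right) = \left(-17 + W\right) \left(3 + W\right)$)
$3514 - \left(\left(-18 + 1\right) 20 - \frac{x{\left(H{\left(1 \left(-2\right),-5 \right)} \right)}}{865}\right) = 3514 - \left(\left(-18 + 1\right) 20 - \frac{-51 + \left(-8\right)^{2} - -112}{865}\right) = 3514 - \left(\left(-17\right) 20 - \left(-51 + 64 + 112\right) \frac{1}{865}\right) = 3514 - \left(-340 - 125 \cdot \frac{1}{865}\right) = 3514 - \left(-340 - \frac{25}{173}\right) = 3514 - - \frac{58845}{173} = 3514 + \frac{58845}{173} = \frac{666767}{173}$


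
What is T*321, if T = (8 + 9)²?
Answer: 92769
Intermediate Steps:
T = 289 (T = 17² = 289)
T*321 = 289*321 = 92769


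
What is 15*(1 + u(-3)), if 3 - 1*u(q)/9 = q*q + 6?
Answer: -1605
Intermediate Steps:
u(q) = -27 - 9*q² (u(q) = 27 - 9*(q*q + 6) = 27 - 9*(q² + 6) = 27 - 9*(6 + q²) = 27 + (-54 - 9*q²) = -27 - 9*q²)
15*(1 + u(-3)) = 15*(1 + (-27 - 9*(-3)²)) = 15*(1 + (-27 - 9*9)) = 15*(1 + (-27 - 81)) = 15*(1 - 108) = 15*(-107) = -1605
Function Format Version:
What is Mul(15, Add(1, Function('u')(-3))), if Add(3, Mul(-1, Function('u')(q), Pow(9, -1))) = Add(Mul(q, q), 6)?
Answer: -1605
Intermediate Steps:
Function('u')(q) = Add(-27, Mul(-9, Pow(q, 2))) (Function('u')(q) = Add(27, Mul(-9, Add(Mul(q, q), 6))) = Add(27, Mul(-9, Add(Pow(q, 2), 6))) = Add(27, Mul(-9, Add(6, Pow(q, 2)))) = Add(27, Add(-54, Mul(-9, Pow(q, 2)))) = Add(-27, Mul(-9, Pow(q, 2))))
Mul(15, Add(1, Function('u')(-3))) = Mul(15, Add(1, Add(-27, Mul(-9, Pow(-3, 2))))) = Mul(15, Add(1, Add(-27, Mul(-9, 9)))) = Mul(15, Add(1, Add(-27, -81))) = Mul(15, Add(1, -108)) = Mul(15, -107) = -1605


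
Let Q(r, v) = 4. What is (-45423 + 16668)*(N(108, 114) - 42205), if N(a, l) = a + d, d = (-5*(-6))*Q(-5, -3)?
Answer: 1207048635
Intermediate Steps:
d = 120 (d = -5*(-6)*4 = 30*4 = 120)
N(a, l) = 120 + a (N(a, l) = a + 120 = 120 + a)
(-45423 + 16668)*(N(108, 114) - 42205) = (-45423 + 16668)*((120 + 108) - 42205) = -28755*(228 - 42205) = -28755*(-41977) = 1207048635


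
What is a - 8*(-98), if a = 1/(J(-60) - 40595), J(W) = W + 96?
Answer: 31798255/40559 ≈ 784.00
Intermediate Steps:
J(W) = 96 + W
a = -1/40559 (a = 1/((96 - 60) - 40595) = 1/(36 - 40595) = 1/(-40559) = -1/40559 ≈ -2.4655e-5)
a - 8*(-98) = -1/40559 - 8*(-98) = -1/40559 - 1*(-784) = -1/40559 + 784 = 31798255/40559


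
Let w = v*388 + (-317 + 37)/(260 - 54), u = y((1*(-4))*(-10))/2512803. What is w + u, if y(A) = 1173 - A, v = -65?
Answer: -6527759516701/258818709 ≈ -25221.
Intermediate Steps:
u = 1133/2512803 (u = (1173 - 1*(-4)*(-10))/2512803 = (1173 - (-4)*(-10))*(1/2512803) = (1173 - 1*40)*(1/2512803) = (1173 - 40)*(1/2512803) = 1133*(1/2512803) = 1133/2512803 ≈ 0.00045089)
w = -2597800/103 (w = -65*388 + (-317 + 37)/(260 - 54) = -25220 - 280/206 = -25220 - 280*1/206 = -25220 - 140/103 = -2597800/103 ≈ -25221.)
w + u = -2597800/103 + 1133/2512803 = -6527759516701/258818709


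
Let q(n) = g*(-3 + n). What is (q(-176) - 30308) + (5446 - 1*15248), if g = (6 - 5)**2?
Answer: -40289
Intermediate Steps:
g = 1 (g = 1**2 = 1)
q(n) = -3 + n (q(n) = 1*(-3 + n) = -3 + n)
(q(-176) - 30308) + (5446 - 1*15248) = ((-3 - 176) - 30308) + (5446 - 1*15248) = (-179 - 30308) + (5446 - 15248) = -30487 - 9802 = -40289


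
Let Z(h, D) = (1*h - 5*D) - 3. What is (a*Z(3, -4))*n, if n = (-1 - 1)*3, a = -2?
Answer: 240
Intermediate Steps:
n = -6 (n = -2*3 = -6)
Z(h, D) = -3 + h - 5*D (Z(h, D) = (h - 5*D) - 3 = -3 + h - 5*D)
(a*Z(3, -4))*n = -2*(-3 + 3 - 5*(-4))*(-6) = -2*(-3 + 3 + 20)*(-6) = -2*20*(-6) = -40*(-6) = 240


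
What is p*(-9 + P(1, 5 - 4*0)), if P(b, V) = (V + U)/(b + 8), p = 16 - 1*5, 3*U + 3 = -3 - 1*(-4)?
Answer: -2530/27 ≈ -93.704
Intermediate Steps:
U = -2/3 (U = -1 + (-3 - 1*(-4))/3 = -1 + (-3 + 4)/3 = -1 + (1/3)*1 = -1 + 1/3 = -2/3 ≈ -0.66667)
p = 11 (p = 16 - 5 = 11)
P(b, V) = (-2/3 + V)/(8 + b) (P(b, V) = (V - 2/3)/(b + 8) = (-2/3 + V)/(8 + b))
p*(-9 + P(1, 5 - 4*0)) = 11*(-9 + (-2/3 + (5 - 4*0))/(8 + 1)) = 11*(-9 + (-2/3 + (5 + 0))/9) = 11*(-9 + (-2/3 + 5)/9) = 11*(-9 + (1/9)*(13/3)) = 11*(-9 + 13/27) = 11*(-230/27) = -2530/27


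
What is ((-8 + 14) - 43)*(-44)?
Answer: 1628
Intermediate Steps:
((-8 + 14) - 43)*(-44) = (6 - 43)*(-44) = -37*(-44) = 1628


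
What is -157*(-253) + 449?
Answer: 40170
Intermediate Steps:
-157*(-253) + 449 = 39721 + 449 = 40170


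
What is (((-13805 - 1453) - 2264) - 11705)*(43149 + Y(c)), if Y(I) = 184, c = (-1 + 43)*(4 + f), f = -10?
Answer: -1266493591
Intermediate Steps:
c = -252 (c = (-1 + 43)*(4 - 10) = 42*(-6) = -252)
(((-13805 - 1453) - 2264) - 11705)*(43149 + Y(c)) = (((-13805 - 1453) - 2264) - 11705)*(43149 + 184) = ((-15258 - 2264) - 11705)*43333 = (-17522 - 11705)*43333 = -29227*43333 = -1266493591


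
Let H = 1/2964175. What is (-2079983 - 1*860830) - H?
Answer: -8717084374276/2964175 ≈ -2.9408e+6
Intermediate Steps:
H = 1/2964175 ≈ 3.3736e-7
(-2079983 - 1*860830) - H = (-2079983 - 1*860830) - 1*1/2964175 = (-2079983 - 860830) - 1/2964175 = -2940813 - 1/2964175 = -8717084374276/2964175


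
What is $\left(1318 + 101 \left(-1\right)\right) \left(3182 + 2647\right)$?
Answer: $7093893$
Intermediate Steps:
$\left(1318 + 101 \left(-1\right)\right) \left(3182 + 2647\right) = \left(1318 - 101\right) 5829 = 1217 \cdot 5829 = 7093893$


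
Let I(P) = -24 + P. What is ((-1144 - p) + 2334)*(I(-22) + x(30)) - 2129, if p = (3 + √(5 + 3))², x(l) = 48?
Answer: 217 - 24*√2 ≈ 183.06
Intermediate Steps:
p = (3 + 2*√2)² (p = (3 + √8)² = (3 + 2*√2)² ≈ 33.971)
((-1144 - p) + 2334)*(I(-22) + x(30)) - 2129 = ((-1144 - (17 + 12*√2)) + 2334)*((-24 - 22) + 48) - 2129 = ((-1144 + (-17 - 12*√2)) + 2334)*(-46 + 48) - 2129 = ((-1161 - 12*√2) + 2334)*2 - 2129 = (1173 - 12*√2)*2 - 2129 = (2346 - 24*√2) - 2129 = 217 - 24*√2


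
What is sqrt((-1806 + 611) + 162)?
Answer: I*sqrt(1033) ≈ 32.14*I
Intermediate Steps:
sqrt((-1806 + 611) + 162) = sqrt(-1195 + 162) = sqrt(-1033) = I*sqrt(1033)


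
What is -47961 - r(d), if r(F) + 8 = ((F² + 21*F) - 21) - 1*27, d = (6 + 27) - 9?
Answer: -48985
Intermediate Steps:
d = 24 (d = 33 - 9 = 24)
r(F) = -56 + F² + 21*F (r(F) = -8 + (((F² + 21*F) - 21) - 1*27) = -8 + ((-21 + F² + 21*F) - 27) = -8 + (-48 + F² + 21*F) = -56 + F² + 21*F)
-47961 - r(d) = -47961 - (-56 + 24² + 21*24) = -47961 - (-56 + 576 + 504) = -47961 - 1*1024 = -47961 - 1024 = -48985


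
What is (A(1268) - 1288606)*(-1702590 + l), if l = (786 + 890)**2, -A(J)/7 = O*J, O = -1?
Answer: -1415875355780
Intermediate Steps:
A(J) = 7*J (A(J) = -(-7)*J = 7*J)
l = 2808976 (l = 1676**2 = 2808976)
(A(1268) - 1288606)*(-1702590 + l) = (7*1268 - 1288606)*(-1702590 + 2808976) = (8876 - 1288606)*1106386 = -1279730*1106386 = -1415875355780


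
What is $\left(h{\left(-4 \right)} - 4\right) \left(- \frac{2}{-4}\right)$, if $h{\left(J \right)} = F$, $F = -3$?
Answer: $- \frac{7}{2} \approx -3.5$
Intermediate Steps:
$h{\left(J \right)} = -3$
$\left(h{\left(-4 \right)} - 4\right) \left(- \frac{2}{-4}\right) = \left(-3 - 4\right) \left(- \frac{2}{-4}\right) = - 7 \left(\left(-2\right) \left(- \frac{1}{4}\right)\right) = \left(-7\right) \frac{1}{2} = - \frac{7}{2}$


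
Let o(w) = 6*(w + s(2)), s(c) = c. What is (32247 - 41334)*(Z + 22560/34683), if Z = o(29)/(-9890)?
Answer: -328142719749/57169145 ≈ -5739.9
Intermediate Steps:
o(w) = 12 + 6*w (o(w) = 6*(w + 2) = 6*(2 + w) = 12 + 6*w)
Z = -93/4945 (Z = (12 + 6*29)/(-9890) = (12 + 174)*(-1/9890) = 186*(-1/9890) = -93/4945 ≈ -0.018807)
(32247 - 41334)*(Z + 22560/34683) = (32247 - 41334)*(-93/4945 + 22560/34683) = -9087*(-93/4945 + 22560*(1/34683)) = -9087*(-93/4945 + 7520/11561) = -9087*36111227/57169145 = -328142719749/57169145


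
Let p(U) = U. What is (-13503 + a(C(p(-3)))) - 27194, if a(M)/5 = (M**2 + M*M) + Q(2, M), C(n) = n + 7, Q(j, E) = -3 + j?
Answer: -40542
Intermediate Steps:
C(n) = 7 + n
a(M) = -5 + 10*M**2 (a(M) = 5*((M**2 + M*M) + (-3 + 2)) = 5*((M**2 + M**2) - 1) = 5*(2*M**2 - 1) = 5*(-1 + 2*M**2) = -5 + 10*M**2)
(-13503 + a(C(p(-3)))) - 27194 = (-13503 + (-5 + 10*(7 - 3)**2)) - 27194 = (-13503 + (-5 + 10*4**2)) - 27194 = (-13503 + (-5 + 10*16)) - 27194 = (-13503 + (-5 + 160)) - 27194 = (-13503 + 155) - 27194 = -13348 - 27194 = -40542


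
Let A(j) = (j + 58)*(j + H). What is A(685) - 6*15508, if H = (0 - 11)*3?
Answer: 391388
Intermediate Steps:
H = -33 (H = -11*3 = -33)
A(j) = (-33 + j)*(58 + j) (A(j) = (j + 58)*(j - 33) = (58 + j)*(-33 + j) = (-33 + j)*(58 + j))
A(685) - 6*15508 = (-1914 + 685² + 25*685) - 6*15508 = (-1914 + 469225 + 17125) - 1*93048 = 484436 - 93048 = 391388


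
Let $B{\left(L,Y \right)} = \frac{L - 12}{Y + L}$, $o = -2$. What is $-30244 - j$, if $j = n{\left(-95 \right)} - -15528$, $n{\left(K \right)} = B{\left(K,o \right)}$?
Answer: $- \frac{4439991}{97} \approx -45773.0$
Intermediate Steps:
$B{\left(L,Y \right)} = \frac{-12 + L}{L + Y}$
$n{\left(K \right)} = \frac{-12 + K}{-2 + K}$ ($n{\left(K \right)} = \frac{-12 + K}{K - 2} = \frac{-12 + K}{-2 + K}$)
$j = \frac{1506323}{97}$ ($j = \frac{-12 - 95}{-2 - 95} - -15528 = \frac{1}{-97} \left(-107\right) + 15528 = \left(- \frac{1}{97}\right) \left(-107\right) + 15528 = \frac{107}{97} + 15528 = \frac{1506323}{97} \approx 15529.0$)
$-30244 - j = -30244 - \frac{1506323}{97} = - \frac{4439991}{97}$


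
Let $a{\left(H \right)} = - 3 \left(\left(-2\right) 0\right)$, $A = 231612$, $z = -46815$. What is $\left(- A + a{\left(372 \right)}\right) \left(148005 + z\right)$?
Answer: $-23436818280$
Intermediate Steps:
$a{\left(H \right)} = 0$ ($a{\left(H \right)} = \left(-3\right) 0 = 0$)
$\left(- A + a{\left(372 \right)}\right) \left(148005 + z\right) = \left(\left(-1\right) 231612 + 0\right) \left(148005 - 46815\right) = \left(-231612 + 0\right) 101190 = \left(-231612\right) 101190 = -23436818280$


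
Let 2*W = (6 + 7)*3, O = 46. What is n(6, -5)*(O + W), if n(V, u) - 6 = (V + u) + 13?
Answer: 1310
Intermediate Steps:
n(V, u) = 19 + V + u (n(V, u) = 6 + ((V + u) + 13) = 6 + (13 + V + u) = 19 + V + u)
W = 39/2 (W = ((6 + 7)*3)/2 = (13*3)/2 = (½)*39 = 39/2 ≈ 19.500)
n(6, -5)*(O + W) = (19 + 6 - 5)*(46 + 39/2) = 20*(131/2) = 1310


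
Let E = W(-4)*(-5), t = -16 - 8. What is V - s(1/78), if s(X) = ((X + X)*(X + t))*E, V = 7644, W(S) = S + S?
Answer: 11663944/1521 ≈ 7668.6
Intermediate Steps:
t = -24
W(S) = 2*S
E = 40 (E = (2*(-4))*(-5) = -8*(-5) = 40)
s(X) = 80*X*(-24 + X) (s(X) = ((X + X)*(X - 24))*40 = ((2*X)*(-24 + X))*40 = (2*X*(-24 + X))*40 = 80*X*(-24 + X))
V - s(1/78) = 7644 - 80*(-24 + 1/78)/78 = 7644 - 80*(-1871)/(78*78) = 7644 - 1*(-37420/1521) = 7644 + 37420/1521 = 11663944/1521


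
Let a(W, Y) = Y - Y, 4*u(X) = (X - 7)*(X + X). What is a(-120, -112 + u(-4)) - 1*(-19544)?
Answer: 19544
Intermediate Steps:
u(X) = X*(-7 + X)/2 (u(X) = ((X - 7)*(X + X))/4 = ((-7 + X)*(2*X))/4 = (2*X*(-7 + X))/4 = X*(-7 + X)/2)
a(W, Y) = 0
a(-120, -112 + u(-4)) - 1*(-19544) = 0 - 1*(-19544) = 0 + 19544 = 19544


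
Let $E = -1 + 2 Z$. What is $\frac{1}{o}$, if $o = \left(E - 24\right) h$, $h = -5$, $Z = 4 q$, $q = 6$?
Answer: $- \frac{1}{115} \approx -0.0086956$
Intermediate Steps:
$Z = 24$ ($Z = 4 \cdot 6 = 24$)
$E = 47$ ($E = -1 + 2 \cdot 24 = -1 + 48 = 47$)
$o = -115$ ($o = \left(47 - 24\right) \left(-5\right) = 23 \left(-5\right) = -115$)
$\frac{1}{o} = \frac{1}{-115} = - \frac{1}{115}$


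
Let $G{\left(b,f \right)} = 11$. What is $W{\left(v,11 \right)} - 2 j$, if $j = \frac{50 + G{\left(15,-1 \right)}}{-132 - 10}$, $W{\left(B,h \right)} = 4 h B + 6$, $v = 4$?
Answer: $\frac{12983}{71} \approx 182.86$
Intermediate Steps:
$W{\left(B,h \right)} = 6 + 4 B h$ ($W{\left(B,h \right)} = 4 B h + 6 = 6 + 4 B h$)
$j = - \frac{61}{142}$ ($j = \frac{50 + 11}{-132 - 10} = \frac{61}{-142} = 61 \left(- \frac{1}{142}\right) = - \frac{61}{142} \approx -0.42958$)
$W{\left(v,11 \right)} - 2 j = \left(6 + 4 \cdot 4 \cdot 11\right) - - \frac{61}{71} = \left(6 + 176\right) + \frac{61}{71} = 182 + \frac{61}{71} = \frac{12983}{71}$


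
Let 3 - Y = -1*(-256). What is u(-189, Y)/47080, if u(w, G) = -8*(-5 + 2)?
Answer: 3/5885 ≈ 0.00050977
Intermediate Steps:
Y = -253 (Y = 3 - (-1)*(-256) = 3 - 1*256 = 3 - 256 = -253)
u(w, G) = 24 (u(w, G) = -8*(-3) = 24)
u(-189, Y)/47080 = 24/47080 = 24*(1/47080) = 3/5885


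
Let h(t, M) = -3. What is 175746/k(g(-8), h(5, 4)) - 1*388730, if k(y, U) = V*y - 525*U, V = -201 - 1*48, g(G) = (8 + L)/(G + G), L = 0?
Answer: -440313926/1133 ≈ -3.8863e+5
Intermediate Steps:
g(G) = 4/G (g(G) = (8 + 0)/(G + G) = 8/((2*G)) = 8*(1/(2*G)) = 4/G)
V = -249 (V = -201 - 48 = -249)
k(y, U) = -525*U - 249*y (k(y, U) = -249*y - 525*U = -525*U - 249*y)
175746/k(g(-8), h(5, 4)) - 1*388730 = 175746/(-525*(-3) - 996/(-8)) - 1*388730 = 175746/(1575 - 996*(-1)/8) - 388730 = 175746/(1575 - 249*(-½)) - 388730 = 175746/(1575 + 249/2) - 388730 = 175746/(3399/2) - 388730 = 175746*(2/3399) - 388730 = 117164/1133 - 388730 = -440313926/1133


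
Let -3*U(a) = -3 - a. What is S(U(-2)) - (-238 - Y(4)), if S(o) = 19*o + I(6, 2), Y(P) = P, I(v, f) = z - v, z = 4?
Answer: 739/3 ≈ 246.33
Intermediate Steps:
U(a) = 1 + a/3 (U(a) = -(-3 - a)/3 = 1 + a/3)
I(v, f) = 4 - v
S(o) = -2 + 19*o (S(o) = 19*o + (4 - 1*6) = 19*o + (4 - 6) = 19*o - 2 = -2 + 19*o)
S(U(-2)) - (-238 - Y(4)) = (-2 + 19*(1 + (1/3)*(-2))) - (-238 - 1*4) = (-2 + 19*(1 - 2/3)) - (-238 - 4) = (-2 + 19*(1/3)) - 1*(-242) = (-2 + 19/3) + 242 = 13/3 + 242 = 739/3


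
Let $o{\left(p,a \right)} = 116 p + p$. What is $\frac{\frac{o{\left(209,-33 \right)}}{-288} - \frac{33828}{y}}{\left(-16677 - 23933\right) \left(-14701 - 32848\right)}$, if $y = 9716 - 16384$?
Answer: $- \frac{851723}{20601078218432} \approx -4.1344 \cdot 10^{-8}$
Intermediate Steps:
$y = -6668$ ($y = 9716 - 16384 = -6668$)
$o{\left(p,a \right)} = 117 p$
$\frac{\frac{o{\left(209,-33 \right)}}{-288} - \frac{33828}{y}}{\left(-16677 - 23933\right) \left(-14701 - 32848\right)} = \frac{\frac{117 \cdot 209}{-288} - \frac{33828}{-6668}}{\left(-16677 - 23933\right) \left(-14701 - 32848\right)} = \frac{24453 \left(- \frac{1}{288}\right) - - \frac{8457}{1667}}{\left(-40610\right) \left(-47549\right)} = \frac{- \frac{2717}{32} + \frac{8457}{1667}}{1930964890} = \left(- \frac{4258615}{53344}\right) \frac{1}{1930964890} = - \frac{851723}{20601078218432}$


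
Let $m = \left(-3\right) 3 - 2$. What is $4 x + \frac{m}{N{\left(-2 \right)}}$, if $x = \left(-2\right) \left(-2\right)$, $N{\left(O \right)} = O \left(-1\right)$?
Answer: $\frac{21}{2} \approx 10.5$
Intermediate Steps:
$N{\left(O \right)} = - O$
$x = 4$
$m = -11$ ($m = -9 - 2 = -11$)
$4 x + \frac{m}{N{\left(-2 \right)}} = 4 \cdot 4 - \frac{11}{\left(-1\right) \left(-2\right)} = 16 - \frac{11}{2} = \frac{21}{2}$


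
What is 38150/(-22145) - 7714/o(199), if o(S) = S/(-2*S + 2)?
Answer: 13527942806/881371 ≈ 15349.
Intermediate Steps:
o(S) = S/(2 - 2*S)
38150/(-22145) - 7714/o(199) = 38150/(-22145) - 7714/((-1*199/(-2 + 2*199))) = 38150*(-1/22145) - 7714/((-1*199/(-2 + 398))) = -7630/4429 - 7714/((-1*199/396)) = -7630/4429 - 7714/((-1*199*1/396)) = -7630/4429 - 7714/(-199/396) = -7630/4429 - 7714*(-396/199) = -7630/4429 + 3054744/199 = 13527942806/881371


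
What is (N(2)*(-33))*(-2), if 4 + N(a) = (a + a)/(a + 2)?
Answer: -198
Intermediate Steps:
N(a) = -4 + 2*a/(2 + a) (N(a) = -4 + (a + a)/(a + 2) = -4 + (2*a)/(2 + a) = -4 + 2*a/(2 + a))
(N(2)*(-33))*(-2) = ((2*(-4 - 1*2)/(2 + 2))*(-33))*(-2) = ((2*(-4 - 2)/4)*(-33))*(-2) = ((2*(¼)*(-6))*(-33))*(-2) = -3*(-33)*(-2) = 99*(-2) = -198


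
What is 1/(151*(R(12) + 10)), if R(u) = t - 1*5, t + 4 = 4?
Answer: 1/755 ≈ 0.0013245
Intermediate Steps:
t = 0 (t = -4 + 4 = 0)
R(u) = -5 (R(u) = 0 - 1*5 = 0 - 5 = -5)
1/(151*(R(12) + 10)) = 1/(151*(-5 + 10)) = 1/(151*5) = 1/755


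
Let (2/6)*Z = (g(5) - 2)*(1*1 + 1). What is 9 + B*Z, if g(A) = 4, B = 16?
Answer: 201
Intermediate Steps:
Z = 12 (Z = 3*((4 - 2)*(1*1 + 1)) = 3*(2*(1 + 1)) = 3*(2*2) = 3*4 = 12)
9 + B*Z = 9 + 16*12 = 9 + 192 = 201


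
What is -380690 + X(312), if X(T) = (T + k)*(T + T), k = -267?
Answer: -352610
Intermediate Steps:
X(T) = 2*T*(-267 + T) (X(T) = (T - 267)*(T + T) = (-267 + T)*(2*T) = 2*T*(-267 + T))
-380690 + X(312) = -380690 + 2*312*(-267 + 312) = -380690 + 2*312*45 = -380690 + 28080 = -352610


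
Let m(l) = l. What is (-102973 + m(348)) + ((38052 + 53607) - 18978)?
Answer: -29944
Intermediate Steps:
(-102973 + m(348)) + ((38052 + 53607) - 18978) = (-102973 + 348) + ((38052 + 53607) - 18978) = -102625 + (91659 - 18978) = -102625 + 72681 = -29944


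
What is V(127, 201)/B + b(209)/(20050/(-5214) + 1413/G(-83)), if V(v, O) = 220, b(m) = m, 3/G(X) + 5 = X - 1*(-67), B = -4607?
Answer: -8185273481/118841536234 ≈ -0.068876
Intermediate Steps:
G(X) = 3/(62 + X) (G(X) = 3/(-5 + (X - 1*(-67))) = 3/(-5 + (X + 67)) = 3/(-5 + (67 + X)) = 3/(62 + X))
V(127, 201)/B + b(209)/(20050/(-5214) + 1413/G(-83)) = 220/(-4607) + 209/(20050/(-5214) + 1413/((3/(62 - 83)))) = 220*(-1/4607) + 209/(20050*(-1/5214) + 1413/((3/(-21)))) = -220/4607 + 209/(-10025/2607 + 1413/((3*(-1/21)))) = -220/4607 + 209/(-10025/2607 + 1413/(-1/7)) = -220/4607 + 209/(-10025/2607 + 1413*(-7)) = -220/4607 + 209/(-10025/2607 - 9891) = -220/4607 + 209/(-25795862/2607) = -220/4607 + 209*(-2607/25795862) = -220/4607 - 544863/25795862 = -8185273481/118841536234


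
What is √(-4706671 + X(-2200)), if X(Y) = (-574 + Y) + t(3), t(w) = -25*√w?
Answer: √(-4709445 - 25*√3) ≈ 2170.1*I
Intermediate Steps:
X(Y) = -574 + Y - 25*√3 (X(Y) = (-574 + Y) - 25*√3 = -574 + Y - 25*√3)
√(-4706671 + X(-2200)) = √(-4706671 + (-574 - 2200 - 25*√3)) = √(-4706671 + (-2774 - 25*√3)) = √(-4709445 - 25*√3)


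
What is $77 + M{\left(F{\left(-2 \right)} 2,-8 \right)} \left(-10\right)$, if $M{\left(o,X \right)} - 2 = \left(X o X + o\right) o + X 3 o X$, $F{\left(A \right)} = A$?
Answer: $-2663$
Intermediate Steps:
$M{\left(o,X \right)} = 2 + o \left(o + o X^{2}\right) + 3 o X^{2}$ ($M{\left(o,X \right)} = 2 + \left(\left(X o X + o\right) o + X 3 o X\right) = 2 + \left(\left(o X^{2} + o\right) o + 3 X o X\right) = 2 + \left(\left(o + o X^{2}\right) o + 3 X o X\right) = 2 + \left(o \left(o + o X^{2}\right) + 3 o X^{2}\right) = 2 + o \left(o + o X^{2}\right) + 3 o X^{2}$)
$77 + M{\left(F{\left(-2 \right)} 2,-8 \right)} \left(-10\right) = 77 + \left(2 + \left(\left(-2\right) 2\right)^{2} + \left(-8\right)^{2} \left(\left(-2\right) 2\right)^{2} + 3 \left(\left(-2\right) 2\right) \left(-8\right)^{2}\right) \left(-10\right) = 77 + \left(2 + \left(-4\right)^{2} + 64 \left(-4\right)^{2} + 3 \left(-4\right) 64\right) \left(-10\right) = 77 + \left(2 + 16 + 64 \cdot 16 - 768\right) \left(-10\right) = 77 + \left(2 + 16 + 1024 - 768\right) \left(-10\right) = 77 + 274 \left(-10\right) = 77 - 2740 = -2663$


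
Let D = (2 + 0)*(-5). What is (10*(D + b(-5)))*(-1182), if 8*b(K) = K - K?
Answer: 118200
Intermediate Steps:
b(K) = 0 (b(K) = (K - K)/8 = (⅛)*0 = 0)
D = -10 (D = 2*(-5) = -10)
(10*(D + b(-5)))*(-1182) = (10*(-10 + 0))*(-1182) = (10*(-10))*(-1182) = -100*(-1182) = 118200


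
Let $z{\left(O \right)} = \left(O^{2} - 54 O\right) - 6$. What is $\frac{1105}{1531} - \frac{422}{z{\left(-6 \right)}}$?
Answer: $- \frac{127456}{270987} \approx -0.47034$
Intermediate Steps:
$z{\left(O \right)} = -6 + O^{2} - 54 O$
$\frac{1105}{1531} - \frac{422}{z{\left(-6 \right)}} = \frac{1105}{1531} - \frac{422}{-6 + \left(-6\right)^{2} - -324} = 1105 \cdot \frac{1}{1531} - \frac{422}{-6 + 36 + 324} = \frac{1105}{1531} - \frac{422}{354} = \frac{1105}{1531} - \frac{211}{177} = - \frac{127456}{270987}$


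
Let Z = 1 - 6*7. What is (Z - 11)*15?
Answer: -780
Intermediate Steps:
Z = -41 (Z = 1 - 42 = -41)
(Z - 11)*15 = (-41 - 11)*15 = -52*15 = -780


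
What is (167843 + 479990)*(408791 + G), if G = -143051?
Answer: 172155141420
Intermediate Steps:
(167843 + 479990)*(408791 + G) = (167843 + 479990)*(408791 - 143051) = 647833*265740 = 172155141420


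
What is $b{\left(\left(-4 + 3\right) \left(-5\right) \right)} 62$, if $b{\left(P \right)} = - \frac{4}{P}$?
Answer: $- \frac{248}{5} \approx -49.6$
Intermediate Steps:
$b{\left(\left(-4 + 3\right) \left(-5\right) \right)} 62 = - \frac{4}{\left(-4 + 3\right) \left(-5\right)} 62 = - \frac{4}{\left(-1\right) \left(-5\right)} 62 = - \frac{4}{5} \cdot 62 = \left(-4\right) \frac{1}{5} \cdot 62 = \left(- \frac{4}{5}\right) 62 = - \frac{248}{5}$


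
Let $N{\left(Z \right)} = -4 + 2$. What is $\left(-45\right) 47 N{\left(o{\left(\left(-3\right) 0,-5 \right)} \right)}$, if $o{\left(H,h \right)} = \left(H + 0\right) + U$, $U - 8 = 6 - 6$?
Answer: $4230$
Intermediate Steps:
$U = 8$ ($U = 8 + \left(6 - 6\right) = 8 + 0 = 8$)
$o{\left(H,h \right)} = 8 + H$ ($o{\left(H,h \right)} = \left(H + 0\right) + 8 = H + 8 = 8 + H$)
$N{\left(Z \right)} = -2$
$\left(-45\right) 47 N{\left(o{\left(\left(-3\right) 0,-5 \right)} \right)} = \left(-45\right) 47 \left(-2\right) = \left(-2115\right) \left(-2\right) = 4230$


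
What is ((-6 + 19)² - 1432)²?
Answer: 1595169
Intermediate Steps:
((-6 + 19)² - 1432)² = (13² - 1432)² = (169 - 1432)² = (-1263)² = 1595169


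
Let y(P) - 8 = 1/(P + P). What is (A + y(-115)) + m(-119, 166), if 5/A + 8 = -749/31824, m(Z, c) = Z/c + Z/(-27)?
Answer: 728004666287/65805205815 ≈ 11.063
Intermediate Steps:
m(Z, c) = -Z/27 + Z/c (m(Z, c) = Z/c + Z*(-1/27) = Z/c - Z/27 = -Z/27 + Z/c)
y(P) = 8 + 1/(2*P) (y(P) = 8 + 1/(P + P) = 8 + 1/(2*P))
A = -159120/255341 (A = 5/(-8 - 749/31824) = 5/(-255341/31824) = 5*(-31824/255341) = -159120/255341 ≈ -0.62317)
(A + y(-115)) + m(-119, 166) = (-159120/255341 + (8 + (½)/(-115))) + (-1/27*(-119) - 119/166) = (-159120/255341 + (8 + (½)*(-1/115))) + (119/27 - 119*1/166) = (-159120/255341 + (8 - 1/230)) + (119/27 - 119/166) = (-159120/255341 + 1839/230) + 16541/4482 = 432974499/58728430 + 16541/4482 = 728004666287/65805205815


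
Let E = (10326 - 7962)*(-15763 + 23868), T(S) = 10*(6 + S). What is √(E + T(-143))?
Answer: 5*√766354 ≈ 4377.1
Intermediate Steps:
T(S) = 60 + 10*S
E = 19160220 (E = 2364*8105 = 19160220)
√(E + T(-143)) = √(19160220 + (60 + 10*(-143))) = √(19160220 + (60 - 1430)) = √(19160220 - 1370) = √19158850 = 5*√766354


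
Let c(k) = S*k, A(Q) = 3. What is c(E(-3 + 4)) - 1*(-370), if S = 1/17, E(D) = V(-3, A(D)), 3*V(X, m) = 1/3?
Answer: 56611/153 ≈ 370.01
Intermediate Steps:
V(X, m) = ⅑ (V(X, m) = (⅓)/3 = (⅓)*(⅓) = ⅑)
E(D) = ⅑
S = 1/17 ≈ 0.058824
c(k) = k/17
c(E(-3 + 4)) - 1*(-370) = (1/17)*(⅑) - 1*(-370) = 1/153 + 370 = 56611/153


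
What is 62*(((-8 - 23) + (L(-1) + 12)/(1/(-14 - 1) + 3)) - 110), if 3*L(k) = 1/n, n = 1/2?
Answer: -93217/11 ≈ -8474.3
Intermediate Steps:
n = ½ ≈ 0.50000
L(k) = ⅔ (L(k) = 1/(3*(½)) = (⅓)*2 = ⅔)
62*(((-8 - 23) + (L(-1) + 12)/(1/(-14 - 1) + 3)) - 110) = 62*(((-8 - 23) + (⅔ + 12)/(1/(-14 - 1) + 3)) - 110) = 62*((-31 + 38/(3*(1/(-15) + 3))) - 110) = 62*((-31 + 38/(3*(-1/15 + 3))) - 110) = 62*((-31 + 38/(3*(44/15))) - 110) = 62*((-31 + (38/3)*(15/44)) - 110) = 62*((-31 + 95/22) - 110) = 62*(-587/22 - 110) = 62*(-3007/22) = -93217/11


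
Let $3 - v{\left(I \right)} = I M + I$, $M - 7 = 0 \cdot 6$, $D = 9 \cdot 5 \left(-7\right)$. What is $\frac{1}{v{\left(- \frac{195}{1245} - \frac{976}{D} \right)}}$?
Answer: $- \frac{26145}{536869} \approx -0.048699$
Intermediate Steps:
$D = -315$ ($D = 45 \left(-7\right) = -315$)
$M = 7$ ($M = 7 + 0 \cdot 6 = 7 + 0 = 7$)
$v{\left(I \right)} = 3 - 8 I$ ($v{\left(I \right)} = 3 - \left(I 7 + I\right) = 3 - \left(7 I + I\right) = 3 - 8 I$)
$\frac{1}{v{\left(- \frac{195}{1245} - \frac{976}{D} \right)}} = \frac{1}{3 - 8 \left(- \frac{195}{1245} - \frac{976}{-315}\right)} = \frac{1}{3 - 8 \left(\left(-195\right) \frac{1}{1245} - - \frac{976}{315}\right)} = \frac{1}{3 - 8 \left(- \frac{13}{83} + \frac{976}{315}\right)} = \frac{1}{3 - \frac{615304}{26145}} = \frac{1}{- \frac{536869}{26145}} = - \frac{26145}{536869}$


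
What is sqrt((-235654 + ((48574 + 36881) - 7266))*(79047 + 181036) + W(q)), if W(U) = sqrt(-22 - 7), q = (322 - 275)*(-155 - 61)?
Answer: sqrt(-40953969595 + I*sqrt(29)) ≈ 0.e-5 + 2.0237e+5*I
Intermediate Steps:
q = -10152 (q = 47*(-216) = -10152)
W(U) = I*sqrt(29) (W(U) = sqrt(-29) = I*sqrt(29))
sqrt((-235654 + ((48574 + 36881) - 7266))*(79047 + 181036) + W(q)) = sqrt((-235654 + ((48574 + 36881) - 7266))*(79047 + 181036) + I*sqrt(29)) = sqrt((-235654 + (85455 - 7266))*260083 + I*sqrt(29)) = sqrt((-235654 + 78189)*260083 + I*sqrt(29)) = sqrt(-157465*260083 + I*sqrt(29)) = sqrt(-40953969595 + I*sqrt(29))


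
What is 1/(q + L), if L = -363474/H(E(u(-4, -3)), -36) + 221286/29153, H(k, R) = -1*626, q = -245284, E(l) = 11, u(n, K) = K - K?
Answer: -9124889/2232821832197 ≈ -4.0867e-6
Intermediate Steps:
u(n, K) = 0
H(k, R) = -626
L = 5367441279/9124889 (L = -363474/(-626) + 221286/29153 = -363474*(-1/626) + 221286*(1/29153) = 181737/313 + 221286/29153 = 5367441279/9124889 ≈ 588.22)
1/(q + L) = 1/(-245284 + 5367441279/9124889) = 1/(-2232821832197/9124889) = -9124889/2232821832197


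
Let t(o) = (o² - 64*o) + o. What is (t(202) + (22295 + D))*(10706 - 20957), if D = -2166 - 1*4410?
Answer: -448963047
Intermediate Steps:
D = -6576 (D = -2166 - 4410 = -6576)
t(o) = o² - 63*o
(t(202) + (22295 + D))*(10706 - 20957) = (202*(-63 + 202) + (22295 - 6576))*(10706 - 20957) = (202*139 + 15719)*(-10251) = (28078 + 15719)*(-10251) = 43797*(-10251) = -448963047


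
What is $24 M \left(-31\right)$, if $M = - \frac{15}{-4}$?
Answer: $-2790$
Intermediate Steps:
$M = \frac{15}{4}$ ($M = \left(-15\right) \left(- \frac{1}{4}\right) = \frac{15}{4} \approx 3.75$)
$24 M \left(-31\right) = 24 \cdot \frac{15}{4} \left(-31\right) = 90 \left(-31\right) = -2790$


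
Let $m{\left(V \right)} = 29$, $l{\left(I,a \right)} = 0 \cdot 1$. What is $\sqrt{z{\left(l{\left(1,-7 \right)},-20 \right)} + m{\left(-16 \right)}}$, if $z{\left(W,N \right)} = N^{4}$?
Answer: $3 \sqrt{17781} \approx 400.04$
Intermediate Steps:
$l{\left(I,a \right)} = 0$
$\sqrt{z{\left(l{\left(1,-7 \right)},-20 \right)} + m{\left(-16 \right)}} = \sqrt{\left(-20\right)^{4} + 29} = \sqrt{160000 + 29} = \sqrt{160029} = 3 \sqrt{17781}$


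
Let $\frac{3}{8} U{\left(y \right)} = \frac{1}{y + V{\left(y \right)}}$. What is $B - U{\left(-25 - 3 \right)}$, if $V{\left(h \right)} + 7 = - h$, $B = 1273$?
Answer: $\frac{26741}{21} \approx 1273.4$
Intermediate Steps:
$V{\left(h \right)} = -7 - h$
$U{\left(y \right)} = - \frac{8}{21}$ ($U{\left(y \right)} = \frac{8}{3 \left(y - \left(7 + y\right)\right)} = \frac{8}{3 \left(-7\right)} = \frac{8}{3} \left(- \frac{1}{7}\right) = - \frac{8}{21}$)
$B - U{\left(-25 - 3 \right)} = 1273 - - \frac{8}{21} = 1273 + \frac{8}{21} = \frac{26741}{21}$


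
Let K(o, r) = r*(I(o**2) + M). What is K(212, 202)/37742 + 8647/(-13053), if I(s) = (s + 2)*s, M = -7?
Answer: 2663142791943464/246323163 ≈ 1.0812e+7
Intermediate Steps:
I(s) = s*(2 + s) (I(s) = (2 + s)*s = s*(2 + s))
K(o, r) = r*(-7 + o**2*(2 + o**2)) (K(o, r) = r*(o**2*(2 + o**2) - 7) = r*(-7 + o**2*(2 + o**2)))
K(212, 202)/37742 + 8647/(-13053) = (202*(-7 + 212**2*(2 + 212**2)))/37742 + 8647/(-13053) = (202*(-7 + 44944*(2 + 44944)))*(1/37742) + 8647*(-1/13053) = (202*(-7 + 44944*44946))*(1/37742) - 8647/13053 = (202*(-7 + 2020053024))*(1/37742) - 8647/13053 = (202*2020053017)*(1/37742) - 8647/13053 = 408050709434*(1/37742) - 8647/13053 = 204025354717/18871 - 8647/13053 = 2663142791943464/246323163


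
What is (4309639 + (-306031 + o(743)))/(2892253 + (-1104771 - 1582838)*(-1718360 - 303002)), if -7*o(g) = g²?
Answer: 27473207/38028435169977 ≈ 7.2244e-7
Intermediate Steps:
o(g) = -g²/7
(4309639 + (-306031 + o(743)))/(2892253 + (-1104771 - 1582838)*(-1718360 - 303002)) = (4309639 + (-306031 - ⅐*743²))/(2892253 + (-1104771 - 1582838)*(-1718360 - 303002)) = (4309639 + (-306031 - ⅐*552049))/(2892253 - 2687609*(-2021362)) = (4309639 + (-306031 - 552049/7))/(2892253 + 5432630703458) = (4309639 - 2694266/7)/5432633595711 = (27473207/7)*(1/5432633595711) = 27473207/38028435169977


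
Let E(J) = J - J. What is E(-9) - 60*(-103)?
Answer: 6180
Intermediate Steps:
E(J) = 0
E(-9) - 60*(-103) = 0 - 60*(-103) = 0 + 6180 = 6180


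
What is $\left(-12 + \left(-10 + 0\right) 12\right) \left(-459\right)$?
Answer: $60588$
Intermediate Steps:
$\left(-12 + \left(-10 + 0\right) 12\right) \left(-459\right) = \left(-12 - 120\right) \left(-459\right) = \left(-132\right) \left(-459\right) = 60588$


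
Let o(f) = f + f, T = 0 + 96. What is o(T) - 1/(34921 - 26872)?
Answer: 1545407/8049 ≈ 192.00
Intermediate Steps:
T = 96
o(f) = 2*f
o(T) - 1/(34921 - 26872) = 2*96 - 1/(34921 - 26872) = 192 - 1/8049 = 1545407/8049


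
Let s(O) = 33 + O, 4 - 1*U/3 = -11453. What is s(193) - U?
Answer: -34145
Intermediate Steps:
U = 34371 (U = 12 - 3*(-11453) = 12 + 34359 = 34371)
s(193) - U = (33 + 193) - 1*34371 = 226 - 34371 = -34145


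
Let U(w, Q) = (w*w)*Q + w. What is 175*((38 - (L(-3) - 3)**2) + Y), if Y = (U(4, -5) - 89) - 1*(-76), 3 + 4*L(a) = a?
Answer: -49875/4 ≈ -12469.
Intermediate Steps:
U(w, Q) = w + Q*w**2 (U(w, Q) = w**2*Q + w = Q*w**2 + w = w + Q*w**2)
L(a) = -3/4 + a/4
Y = -89 (Y = (4*(1 - 5*4) - 89) - 1*(-76) = (4*(1 - 20) - 89) + 76 = (4*(-19) - 89) + 76 = (-76 - 89) + 76 = -165 + 76 = -89)
175*((38 - (L(-3) - 3)**2) + Y) = 175*((38 - ((-3/4 + (1/4)*(-3)) - 3)**2) - 89) = 175*((38 - ((-3/4 - 3/4) - 3)**2) - 89) = 175*((38 - (-3/2 - 3)**2) - 89) = 175*((38 - (-9/2)**2) - 89) = 175*((38 - 1*81/4) - 89) = 175*((38 - 81/4) - 89) = 175*(71/4 - 89) = 175*(-285/4) = -49875/4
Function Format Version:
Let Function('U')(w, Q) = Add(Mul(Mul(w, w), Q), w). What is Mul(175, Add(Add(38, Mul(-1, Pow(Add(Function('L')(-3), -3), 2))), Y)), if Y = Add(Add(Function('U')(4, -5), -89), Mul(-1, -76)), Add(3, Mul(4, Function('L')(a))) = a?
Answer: Rational(-49875, 4) ≈ -12469.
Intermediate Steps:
Function('U')(w, Q) = Add(w, Mul(Q, Pow(w, 2))) (Function('U')(w, Q) = Add(Mul(Pow(w, 2), Q), w) = Add(Mul(Q, Pow(w, 2)), w) = Add(w, Mul(Q, Pow(w, 2))))
Function('L')(a) = Add(Rational(-3, 4), Mul(Rational(1, 4), a))
Y = -89 (Y = Add(Add(Mul(4, Add(1, Mul(-5, 4))), -89), Mul(-1, -76)) = Add(Add(Mul(4, Add(1, -20)), -89), 76) = Add(Add(Mul(4, -19), -89), 76) = Add(Add(-76, -89), 76) = Add(-165, 76) = -89)
Mul(175, Add(Add(38, Mul(-1, Pow(Add(Function('L')(-3), -3), 2))), Y)) = Mul(175, Add(Add(38, Mul(-1, Pow(Add(Add(Rational(-3, 4), Mul(Rational(1, 4), -3)), -3), 2))), -89)) = Mul(175, Add(Add(38, Mul(-1, Pow(Add(Add(Rational(-3, 4), Rational(-3, 4)), -3), 2))), -89)) = Mul(175, Add(Add(38, Mul(-1, Pow(Add(Rational(-3, 2), -3), 2))), -89)) = Mul(175, Add(Add(38, Mul(-1, Pow(Rational(-9, 2), 2))), -89)) = Mul(175, Add(Add(38, Mul(-1, Rational(81, 4))), -89)) = Mul(175, Add(Add(38, Rational(-81, 4)), -89)) = Mul(175, Add(Rational(71, 4), -89)) = Mul(175, Rational(-285, 4)) = Rational(-49875, 4)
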